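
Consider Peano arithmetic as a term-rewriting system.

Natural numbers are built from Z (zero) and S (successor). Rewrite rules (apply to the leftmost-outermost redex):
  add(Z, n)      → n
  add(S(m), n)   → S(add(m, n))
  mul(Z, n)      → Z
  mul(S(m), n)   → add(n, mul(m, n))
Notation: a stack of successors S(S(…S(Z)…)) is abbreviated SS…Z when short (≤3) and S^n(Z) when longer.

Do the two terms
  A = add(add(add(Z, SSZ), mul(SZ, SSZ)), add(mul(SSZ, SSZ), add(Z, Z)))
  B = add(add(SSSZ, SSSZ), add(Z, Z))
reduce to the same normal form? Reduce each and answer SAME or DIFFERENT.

Term A:
  start: add(add(add(Z, SSZ), mul(SZ, SSZ)), add(mul(SSZ, SSZ), add(Z, Z)))
  [1] add(add(SSZ, mul(SZ, SSZ)), add(mul(SSZ, SSZ), add(Z, Z)))
  [2] add(S(add(SZ, mul(SZ, SSZ))), add(mul(SSZ, SSZ), add(Z, Z)))
  [3] S(add(add(SZ, mul(SZ, SSZ)), add(mul(SSZ, SSZ), add(Z, Z))))
  [4] S(add(S(add(Z, mul(SZ, SSZ))), add(mul(SSZ, SSZ), add(Z, Z))))
  [5] S(S(add(add(Z, mul(SZ, SSZ)), add(mul(SSZ, SSZ), add(Z, Z)))))
  [6] S(S(add(mul(SZ, SSZ), add(mul(SSZ, SSZ), add(Z, Z)))))
  [7] S(S(add(add(SSZ, mul(Z, SSZ)), add(mul(SSZ, SSZ), add(Z, Z)))))
  [8] S(S(add(S(add(SZ, mul(Z, SSZ))), add(mul(SSZ, SSZ), add(Z, Z)))))
  [9] S(S(S(add(add(SZ, mul(Z, SSZ)), add(mul(SSZ, SSZ), add(Z, Z))))))
  [10] S(S(S(add(S(add(Z, mul(Z, SSZ))), add(mul(SSZ, SSZ), add(Z, Z))))))
  [11] S(S(S(S(add(add(Z, mul(Z, SSZ)), add(mul(SSZ, SSZ), add(Z, Z)))))))
  [12] S(S(S(S(add(mul(Z, SSZ), add(mul(SSZ, SSZ), add(Z, Z)))))))
  [13] S(S(S(S(add(Z, add(mul(SSZ, SSZ), add(Z, Z)))))))
  [14] S(S(S(S(add(mul(SSZ, SSZ), add(Z, Z))))))
  [15] S(S(S(S(add(add(SSZ, mul(SZ, SSZ)), add(Z, Z))))))
  [16] S(S(S(S(add(S(add(SZ, mul(SZ, SSZ))), add(Z, Z))))))
  [17] S(S(S(S(S(add(add(SZ, mul(SZ, SSZ)), add(Z, Z)))))))
  [18] S(S(S(S(S(add(S(add(Z, mul(SZ, SSZ))), add(Z, Z)))))))
  [19] S(S(S(S(S(S(add(add(Z, mul(SZ, SSZ)), add(Z, Z))))))))
  [20] S(S(S(S(S(S(add(mul(SZ, SSZ), add(Z, Z))))))))
  [21] S(S(S(S(S(S(add(add(SSZ, mul(Z, SSZ)), add(Z, Z))))))))
  [22] S(S(S(S(S(S(add(S(add(SZ, mul(Z, SSZ))), add(Z, Z))))))))
  [23] S(S(S(S(S(S(S(add(add(SZ, mul(Z, SSZ)), add(Z, Z)))))))))
  [24] S(S(S(S(S(S(S(add(S(add(Z, mul(Z, SSZ))), add(Z, Z)))))))))
  [25] S(S(S(S(S(S(S(S(add(add(Z, mul(Z, SSZ)), add(Z, Z))))))))))
  [26] S(S(S(S(S(S(S(S(add(mul(Z, SSZ), add(Z, Z))))))))))
  [27] S(S(S(S(S(S(S(S(add(Z, add(Z, Z))))))))))
  [28] S(S(S(S(S(S(S(S(add(Z, Z)))))))))
  [29] S^8(Z)

Term B:
  start: add(add(SSSZ, SSSZ), add(Z, Z))
  [1] add(S(add(SSZ, SSSZ)), add(Z, Z))
  [2] S(add(add(SSZ, SSSZ), add(Z, Z)))
  [3] S(add(S(add(SZ, SSSZ)), add(Z, Z)))
  [4] S(S(add(add(SZ, SSSZ), add(Z, Z))))
  [5] S(S(add(S(add(Z, SSSZ)), add(Z, Z))))
  [6] S(S(S(add(add(Z, SSSZ), add(Z, Z)))))
  [7] S(S(S(add(SSSZ, add(Z, Z)))))
  [8] S(S(S(S(add(SSZ, add(Z, Z))))))
  [9] S(S(S(S(S(add(SZ, add(Z, Z)))))))
  [10] S(S(S(S(S(S(add(Z, add(Z, Z))))))))
  [11] S(S(S(S(S(S(add(Z, Z)))))))
  [12] S^6(Z)

Answer: DIFFERENT — A ⇓ S^8(Z), B ⇓ S^6(Z)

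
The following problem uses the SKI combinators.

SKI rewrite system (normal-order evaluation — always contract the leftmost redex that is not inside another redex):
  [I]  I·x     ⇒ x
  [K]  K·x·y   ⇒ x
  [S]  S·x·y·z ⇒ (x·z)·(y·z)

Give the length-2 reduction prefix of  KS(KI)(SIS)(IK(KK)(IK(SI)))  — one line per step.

Answer: after 2 steps: S(SIS)(K(KK)(IK(SI)))

Working:
  start: KS(KI)(SIS)(IK(KK)(IK(SI)))
  →1  S(SIS)(IK(KK)(IK(SI)))
  →2  S(SIS)(K(KK)(IK(SI)))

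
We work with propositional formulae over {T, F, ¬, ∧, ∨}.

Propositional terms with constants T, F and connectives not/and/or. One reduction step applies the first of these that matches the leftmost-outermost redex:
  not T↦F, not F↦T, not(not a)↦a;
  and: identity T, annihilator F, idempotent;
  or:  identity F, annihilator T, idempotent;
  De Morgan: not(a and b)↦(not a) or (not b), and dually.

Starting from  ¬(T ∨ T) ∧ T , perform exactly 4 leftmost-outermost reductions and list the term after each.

  start: ¬(T ∨ T) ∧ T
  →1  ¬(T ∨ T)
  →2  ¬T ∧ ¬T
  →3  ¬T
  →4  F

Answer: after 4 steps: F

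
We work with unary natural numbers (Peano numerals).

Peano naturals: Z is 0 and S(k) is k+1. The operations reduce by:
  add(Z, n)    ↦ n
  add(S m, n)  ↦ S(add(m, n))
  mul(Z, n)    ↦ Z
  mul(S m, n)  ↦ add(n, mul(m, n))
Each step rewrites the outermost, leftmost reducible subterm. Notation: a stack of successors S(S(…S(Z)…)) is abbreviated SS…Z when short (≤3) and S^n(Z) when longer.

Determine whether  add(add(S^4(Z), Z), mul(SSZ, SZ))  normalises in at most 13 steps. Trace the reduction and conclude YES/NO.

Answer: NO — after 13 steps the term is S(S(S(S(S(mul(SZ, SZ)))))), not yet normal

Reduction:
  start: add(add(S^4(Z), Z), mul(SSZ, SZ))
  [1] add(S(add(SSSZ, Z)), mul(SSZ, SZ))
  [2] S(add(add(SSSZ, Z), mul(SSZ, SZ)))
  [3] S(add(S(add(SSZ, Z)), mul(SSZ, SZ)))
  [4] S(S(add(add(SSZ, Z), mul(SSZ, SZ))))
  [5] S(S(add(S(add(SZ, Z)), mul(SSZ, SZ))))
  [6] S(S(S(add(add(SZ, Z), mul(SSZ, SZ)))))
  [7] S(S(S(add(S(add(Z, Z)), mul(SSZ, SZ)))))
  [8] S(S(S(S(add(add(Z, Z), mul(SSZ, SZ))))))
  [9] S(S(S(S(add(Z, mul(SSZ, SZ))))))
  [10] S(S(S(S(mul(SSZ, SZ)))))
  [11] S(S(S(S(add(SZ, mul(SZ, SZ))))))
  [12] S(S(S(S(S(add(Z, mul(SZ, SZ)))))))
  [13] S(S(S(S(S(mul(SZ, SZ))))))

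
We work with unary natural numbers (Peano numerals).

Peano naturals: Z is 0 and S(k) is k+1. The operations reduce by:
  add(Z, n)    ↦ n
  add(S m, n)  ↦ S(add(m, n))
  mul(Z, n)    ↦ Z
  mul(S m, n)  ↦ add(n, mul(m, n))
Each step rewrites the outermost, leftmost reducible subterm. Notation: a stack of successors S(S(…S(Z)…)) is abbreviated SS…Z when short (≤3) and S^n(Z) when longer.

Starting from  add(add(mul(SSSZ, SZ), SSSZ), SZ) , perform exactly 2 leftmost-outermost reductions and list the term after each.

Answer: after 2 steps: add(add(S(add(Z, mul(SSZ, SZ))), SSSZ), SZ)

Working:
  start: add(add(mul(SSSZ, SZ), SSSZ), SZ)
  →1  add(add(add(SZ, mul(SSZ, SZ)), SSSZ), SZ)
  →2  add(add(S(add(Z, mul(SSZ, SZ))), SSSZ), SZ)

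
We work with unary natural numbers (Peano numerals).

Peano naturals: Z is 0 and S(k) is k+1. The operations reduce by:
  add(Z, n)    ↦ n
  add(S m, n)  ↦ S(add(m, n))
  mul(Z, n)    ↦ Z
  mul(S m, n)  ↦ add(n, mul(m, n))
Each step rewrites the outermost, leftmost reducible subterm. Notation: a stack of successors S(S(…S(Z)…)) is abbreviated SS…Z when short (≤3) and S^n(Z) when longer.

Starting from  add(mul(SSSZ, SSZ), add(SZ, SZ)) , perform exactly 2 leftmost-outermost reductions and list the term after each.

Answer: after 2 steps: add(S(add(SZ, mul(SSZ, SSZ))), add(SZ, SZ))

Working:
  start: add(mul(SSSZ, SSZ), add(SZ, SZ))
  [1] add(add(SSZ, mul(SSZ, SSZ)), add(SZ, SZ))
  [2] add(S(add(SZ, mul(SSZ, SSZ))), add(SZ, SZ))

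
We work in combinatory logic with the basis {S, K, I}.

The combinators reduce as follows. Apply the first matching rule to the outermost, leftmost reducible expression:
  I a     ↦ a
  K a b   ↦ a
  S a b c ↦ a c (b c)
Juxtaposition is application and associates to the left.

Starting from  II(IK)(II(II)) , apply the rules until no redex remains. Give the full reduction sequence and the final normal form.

  start: II(IK)(II(II))
  [1] I(IK)(II(II))
  [2] IK(II(II))
  [3] K(II(II))
  [4] K(I(II))
  [5] K(II)
  [6] KI

Answer: normal form = KI  (in 6 steps)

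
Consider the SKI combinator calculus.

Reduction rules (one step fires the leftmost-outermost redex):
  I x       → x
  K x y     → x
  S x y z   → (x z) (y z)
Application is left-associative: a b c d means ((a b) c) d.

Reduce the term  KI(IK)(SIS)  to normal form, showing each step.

Answer: normal form = SIS  (in 2 steps)

Reduction:
  start: KI(IK)(SIS)
  step 1: I(SIS)
  step 2: SIS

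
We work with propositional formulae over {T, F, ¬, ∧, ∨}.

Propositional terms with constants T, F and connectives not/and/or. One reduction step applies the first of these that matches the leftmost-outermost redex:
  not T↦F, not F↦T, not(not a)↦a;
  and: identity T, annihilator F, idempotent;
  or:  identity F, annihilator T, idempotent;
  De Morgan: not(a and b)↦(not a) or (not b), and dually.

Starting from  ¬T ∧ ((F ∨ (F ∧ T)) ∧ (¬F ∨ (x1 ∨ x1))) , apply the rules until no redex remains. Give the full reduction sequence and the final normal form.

Answer: normal form = F  (in 2 steps)

Derivation:
  start: ¬T ∧ ((F ∨ (F ∧ T)) ∧ (¬F ∨ (x1 ∨ x1)))
  [1] F ∧ ((F ∨ (F ∧ T)) ∧ (¬F ∨ (x1 ∨ x1)))
  [2] F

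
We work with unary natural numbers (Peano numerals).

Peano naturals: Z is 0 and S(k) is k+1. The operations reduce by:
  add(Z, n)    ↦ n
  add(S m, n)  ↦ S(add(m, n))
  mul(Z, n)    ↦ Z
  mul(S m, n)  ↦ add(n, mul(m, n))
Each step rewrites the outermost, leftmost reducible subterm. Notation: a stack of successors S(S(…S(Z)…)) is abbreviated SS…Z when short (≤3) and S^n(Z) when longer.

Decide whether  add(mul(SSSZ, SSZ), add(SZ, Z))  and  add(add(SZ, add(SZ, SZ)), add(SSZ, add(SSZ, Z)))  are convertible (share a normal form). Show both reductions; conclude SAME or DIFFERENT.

Answer: SAME — A ⇓ S^7(Z), B ⇓ S^7(Z)

Reduction:
Term A:
  start: add(mul(SSSZ, SSZ), add(SZ, Z))
  →1  add(add(SSZ, mul(SSZ, SSZ)), add(SZ, Z))
  →2  add(S(add(SZ, mul(SSZ, SSZ))), add(SZ, Z))
  →3  S(add(add(SZ, mul(SSZ, SSZ)), add(SZ, Z)))
  →4  S(add(S(add(Z, mul(SSZ, SSZ))), add(SZ, Z)))
  →5  S(S(add(add(Z, mul(SSZ, SSZ)), add(SZ, Z))))
  →6  S(S(add(mul(SSZ, SSZ), add(SZ, Z))))
  →7  S(S(add(add(SSZ, mul(SZ, SSZ)), add(SZ, Z))))
  →8  S(S(add(S(add(SZ, mul(SZ, SSZ))), add(SZ, Z))))
  →9  S(S(S(add(add(SZ, mul(SZ, SSZ)), add(SZ, Z)))))
  →10  S(S(S(add(S(add(Z, mul(SZ, SSZ))), add(SZ, Z)))))
  →11  S(S(S(S(add(add(Z, mul(SZ, SSZ)), add(SZ, Z))))))
  →12  S(S(S(S(add(mul(SZ, SSZ), add(SZ, Z))))))
  →13  S(S(S(S(add(add(SSZ, mul(Z, SSZ)), add(SZ, Z))))))
  →14  S(S(S(S(add(S(add(SZ, mul(Z, SSZ))), add(SZ, Z))))))
  →15  S(S(S(S(S(add(add(SZ, mul(Z, SSZ)), add(SZ, Z)))))))
  →16  S(S(S(S(S(add(S(add(Z, mul(Z, SSZ))), add(SZ, Z)))))))
  →17  S(S(S(S(S(S(add(add(Z, mul(Z, SSZ)), add(SZ, Z))))))))
  →18  S(S(S(S(S(S(add(mul(Z, SSZ), add(SZ, Z))))))))
  →19  S(S(S(S(S(S(add(Z, add(SZ, Z))))))))
  →20  S(S(S(S(S(S(add(SZ, Z)))))))
  →21  S(S(S(S(S(S(S(add(Z, Z))))))))
  →22  S^7(Z)

Term B:
  start: add(add(SZ, add(SZ, SZ)), add(SSZ, add(SSZ, Z)))
  →1  add(S(add(Z, add(SZ, SZ))), add(SSZ, add(SSZ, Z)))
  →2  S(add(add(Z, add(SZ, SZ)), add(SSZ, add(SSZ, Z))))
  →3  S(add(add(SZ, SZ), add(SSZ, add(SSZ, Z))))
  →4  S(add(S(add(Z, SZ)), add(SSZ, add(SSZ, Z))))
  →5  S(S(add(add(Z, SZ), add(SSZ, add(SSZ, Z)))))
  →6  S(S(add(SZ, add(SSZ, add(SSZ, Z)))))
  →7  S(S(S(add(Z, add(SSZ, add(SSZ, Z))))))
  →8  S(S(S(add(SSZ, add(SSZ, Z)))))
  →9  S(S(S(S(add(SZ, add(SSZ, Z))))))
  →10  S(S(S(S(S(add(Z, add(SSZ, Z)))))))
  →11  S(S(S(S(S(add(SSZ, Z))))))
  →12  S(S(S(S(S(S(add(SZ, Z)))))))
  →13  S(S(S(S(S(S(S(add(Z, Z))))))))
  →14  S^7(Z)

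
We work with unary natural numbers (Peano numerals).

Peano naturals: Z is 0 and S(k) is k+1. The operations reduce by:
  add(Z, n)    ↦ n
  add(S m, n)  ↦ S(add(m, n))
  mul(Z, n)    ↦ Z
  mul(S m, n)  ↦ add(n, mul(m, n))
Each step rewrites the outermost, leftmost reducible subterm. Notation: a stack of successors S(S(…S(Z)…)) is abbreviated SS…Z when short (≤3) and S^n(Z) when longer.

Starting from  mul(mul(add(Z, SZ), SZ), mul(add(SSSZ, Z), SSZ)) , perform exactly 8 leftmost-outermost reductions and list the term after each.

Answer: after 8 steps: S(add(add(SZ, mul(add(SSZ, Z), SSZ)), mul(add(Z, mul(Z, SZ)), mul(add(SSSZ, Z), SSZ))))

Derivation:
  start: mul(mul(add(Z, SZ), SZ), mul(add(SSSZ, Z), SSZ))
  [1] mul(mul(SZ, SZ), mul(add(SSSZ, Z), SSZ))
  [2] mul(add(SZ, mul(Z, SZ)), mul(add(SSSZ, Z), SSZ))
  [3] mul(S(add(Z, mul(Z, SZ))), mul(add(SSSZ, Z), SSZ))
  [4] add(mul(add(SSSZ, Z), SSZ), mul(add(Z, mul(Z, SZ)), mul(add(SSSZ, Z), SSZ)))
  [5] add(mul(S(add(SSZ, Z)), SSZ), mul(add(Z, mul(Z, SZ)), mul(add(SSSZ, Z), SSZ)))
  [6] add(add(SSZ, mul(add(SSZ, Z), SSZ)), mul(add(Z, mul(Z, SZ)), mul(add(SSSZ, Z), SSZ)))
  [7] add(S(add(SZ, mul(add(SSZ, Z), SSZ))), mul(add(Z, mul(Z, SZ)), mul(add(SSSZ, Z), SSZ)))
  [8] S(add(add(SZ, mul(add(SSZ, Z), SSZ)), mul(add(Z, mul(Z, SZ)), mul(add(SSSZ, Z), SSZ))))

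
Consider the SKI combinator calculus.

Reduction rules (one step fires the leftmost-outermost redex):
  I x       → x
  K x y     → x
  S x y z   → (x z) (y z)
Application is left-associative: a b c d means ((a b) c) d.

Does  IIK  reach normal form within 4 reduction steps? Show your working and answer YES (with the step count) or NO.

Answer: YES — reaches normal form K in 2 ≤ 4 steps

Derivation:
  start: IIK
  [1] IK
  [2] K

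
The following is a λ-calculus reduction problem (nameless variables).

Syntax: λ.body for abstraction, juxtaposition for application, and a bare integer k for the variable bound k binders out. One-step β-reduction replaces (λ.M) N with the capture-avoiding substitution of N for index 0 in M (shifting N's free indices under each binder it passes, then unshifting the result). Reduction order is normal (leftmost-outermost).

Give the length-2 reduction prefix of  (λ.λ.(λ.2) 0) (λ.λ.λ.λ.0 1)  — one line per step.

Answer: after 2 steps: λ.λ.λ.λ.λ.0 1

Derivation:
  start: (λ.λ.(λ.2) 0) (λ.λ.λ.λ.0 1)
  step 1: λ.(λ.λ.λ.λ.λ.0 1) 0
  step 2: λ.λ.λ.λ.λ.0 1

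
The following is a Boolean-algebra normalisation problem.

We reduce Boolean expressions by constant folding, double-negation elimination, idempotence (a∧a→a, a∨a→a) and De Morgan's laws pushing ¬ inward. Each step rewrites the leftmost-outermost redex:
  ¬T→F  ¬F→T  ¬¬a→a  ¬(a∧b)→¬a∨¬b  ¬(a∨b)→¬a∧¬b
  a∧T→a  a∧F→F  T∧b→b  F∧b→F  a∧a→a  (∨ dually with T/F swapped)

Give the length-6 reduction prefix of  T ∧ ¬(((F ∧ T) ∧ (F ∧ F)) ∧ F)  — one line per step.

  start: T ∧ ¬(((F ∧ T) ∧ (F ∧ F)) ∧ F)
  [1] ¬(((F ∧ T) ∧ (F ∧ F)) ∧ F)
  [2] ¬((F ∧ T) ∧ (F ∧ F)) ∨ ¬F
  [3] (¬(F ∧ T) ∨ ¬(F ∧ F)) ∨ ¬F
  [4] ((¬F ∨ ¬T) ∨ ¬(F ∧ F)) ∨ ¬F
  [5] ((T ∨ ¬T) ∨ ¬(F ∧ F)) ∨ ¬F
  [6] (T ∨ ¬(F ∧ F)) ∨ ¬F

Answer: after 6 steps: (T ∨ ¬(F ∧ F)) ∨ ¬F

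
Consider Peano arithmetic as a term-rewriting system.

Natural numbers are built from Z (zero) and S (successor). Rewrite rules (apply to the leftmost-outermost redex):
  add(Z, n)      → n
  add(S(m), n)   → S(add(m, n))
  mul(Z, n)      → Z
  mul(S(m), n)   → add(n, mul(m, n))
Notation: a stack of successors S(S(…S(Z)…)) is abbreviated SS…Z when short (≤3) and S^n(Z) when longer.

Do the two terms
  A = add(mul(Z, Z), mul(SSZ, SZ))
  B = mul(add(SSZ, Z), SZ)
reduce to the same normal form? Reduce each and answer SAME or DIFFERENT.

Term A:
  start: add(mul(Z, Z), mul(SSZ, SZ))
  step 1: add(Z, mul(SSZ, SZ))
  step 2: mul(SSZ, SZ)
  step 3: add(SZ, mul(SZ, SZ))
  step 4: S(add(Z, mul(SZ, SZ)))
  step 5: S(mul(SZ, SZ))
  step 6: S(add(SZ, mul(Z, SZ)))
  step 7: S(S(add(Z, mul(Z, SZ))))
  step 8: S(S(mul(Z, SZ)))
  step 9: SSZ

Term B:
  start: mul(add(SSZ, Z), SZ)
  step 1: mul(S(add(SZ, Z)), SZ)
  step 2: add(SZ, mul(add(SZ, Z), SZ))
  step 3: S(add(Z, mul(add(SZ, Z), SZ)))
  step 4: S(mul(add(SZ, Z), SZ))
  step 5: S(mul(S(add(Z, Z)), SZ))
  step 6: S(add(SZ, mul(add(Z, Z), SZ)))
  step 7: S(S(add(Z, mul(add(Z, Z), SZ))))
  step 8: S(S(mul(add(Z, Z), SZ)))
  step 9: S(S(mul(Z, SZ)))
  step 10: SSZ

Answer: SAME — A ⇓ SSZ, B ⇓ SSZ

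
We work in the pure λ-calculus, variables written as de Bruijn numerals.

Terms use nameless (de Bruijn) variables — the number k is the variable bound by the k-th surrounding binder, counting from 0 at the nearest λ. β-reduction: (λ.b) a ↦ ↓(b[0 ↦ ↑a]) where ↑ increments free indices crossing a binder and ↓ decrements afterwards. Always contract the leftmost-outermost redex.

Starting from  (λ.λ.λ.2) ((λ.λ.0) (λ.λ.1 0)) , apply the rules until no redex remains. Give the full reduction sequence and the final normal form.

  start: (λ.λ.λ.2) ((λ.λ.0) (λ.λ.1 0))
  step 1: λ.λ.(λ.λ.0) (λ.λ.1 0)
  step 2: λ.λ.λ.0

Answer: normal form = λ.λ.λ.0  (in 2 steps)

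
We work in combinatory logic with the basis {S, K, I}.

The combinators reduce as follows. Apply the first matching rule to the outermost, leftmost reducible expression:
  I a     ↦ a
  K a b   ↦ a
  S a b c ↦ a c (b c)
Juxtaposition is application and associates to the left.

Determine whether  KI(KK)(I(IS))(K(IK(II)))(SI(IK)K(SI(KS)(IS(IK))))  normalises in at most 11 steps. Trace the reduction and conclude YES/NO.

  start: KI(KK)(I(IS))(K(IK(II)))(SI(IK)K(SI(KS)(IS(IK))))
  →1  I(I(IS))(K(IK(II)))(SI(IK)K(SI(KS)(IS(IK))))
  →2  I(IS)(K(IK(II)))(SI(IK)K(SI(KS)(IS(IK))))
  →3  IS(K(IK(II)))(SI(IK)K(SI(KS)(IS(IK))))
  →4  S(K(IK(II)))(SI(IK)K(SI(KS)(IS(IK))))
  →5  S(K(K(II)))(SI(IK)K(SI(KS)(IS(IK))))
  →6  S(K(KI))(SI(IK)K(SI(KS)(IS(IK))))
  →7  S(K(KI))(IK(IKK)(SI(KS)(IS(IK))))
  →8  S(K(KI))(K(IKK)(SI(KS)(IS(IK))))
  →9  S(K(KI))(IKK)
  →10  S(K(KI))(KK)

Answer: YES — reaches normal form S(K(KI))(KK) in 10 ≤ 11 steps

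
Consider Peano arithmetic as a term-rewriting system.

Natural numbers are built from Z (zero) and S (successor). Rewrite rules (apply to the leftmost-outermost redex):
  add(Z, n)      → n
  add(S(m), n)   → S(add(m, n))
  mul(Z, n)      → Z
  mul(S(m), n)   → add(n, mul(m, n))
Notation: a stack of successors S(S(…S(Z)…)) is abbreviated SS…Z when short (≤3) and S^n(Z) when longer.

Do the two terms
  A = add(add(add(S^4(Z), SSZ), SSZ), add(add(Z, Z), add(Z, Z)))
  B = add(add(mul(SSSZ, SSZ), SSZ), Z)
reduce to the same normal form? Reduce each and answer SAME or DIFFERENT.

Term A:
  start: add(add(add(S^4(Z), SSZ), SSZ), add(add(Z, Z), add(Z, Z)))
  →1  add(add(S(add(SSSZ, SSZ)), SSZ), add(add(Z, Z), add(Z, Z)))
  →2  add(S(add(add(SSSZ, SSZ), SSZ)), add(add(Z, Z), add(Z, Z)))
  →3  S(add(add(add(SSSZ, SSZ), SSZ), add(add(Z, Z), add(Z, Z))))
  →4  S(add(add(S(add(SSZ, SSZ)), SSZ), add(add(Z, Z), add(Z, Z))))
  →5  S(add(S(add(add(SSZ, SSZ), SSZ)), add(add(Z, Z), add(Z, Z))))
  →6  S(S(add(add(add(SSZ, SSZ), SSZ), add(add(Z, Z), add(Z, Z)))))
  →7  S(S(add(add(S(add(SZ, SSZ)), SSZ), add(add(Z, Z), add(Z, Z)))))
  →8  S(S(add(S(add(add(SZ, SSZ), SSZ)), add(add(Z, Z), add(Z, Z)))))
  →9  S(S(S(add(add(add(SZ, SSZ), SSZ), add(add(Z, Z), add(Z, Z))))))
  →10  S(S(S(add(add(S(add(Z, SSZ)), SSZ), add(add(Z, Z), add(Z, Z))))))
  →11  S(S(S(add(S(add(add(Z, SSZ), SSZ)), add(add(Z, Z), add(Z, Z))))))
  →12  S(S(S(S(add(add(add(Z, SSZ), SSZ), add(add(Z, Z), add(Z, Z)))))))
  →13  S(S(S(S(add(add(SSZ, SSZ), add(add(Z, Z), add(Z, Z)))))))
  →14  S(S(S(S(add(S(add(SZ, SSZ)), add(add(Z, Z), add(Z, Z)))))))
  →15  S(S(S(S(S(add(add(SZ, SSZ), add(add(Z, Z), add(Z, Z))))))))
  →16  S(S(S(S(S(add(S(add(Z, SSZ)), add(add(Z, Z), add(Z, Z))))))))
  →17  S(S(S(S(S(S(add(add(Z, SSZ), add(add(Z, Z), add(Z, Z)))))))))
  →18  S(S(S(S(S(S(add(SSZ, add(add(Z, Z), add(Z, Z)))))))))
  →19  S(S(S(S(S(S(S(add(SZ, add(add(Z, Z), add(Z, Z))))))))))
  →20  S(S(S(S(S(S(S(S(add(Z, add(add(Z, Z), add(Z, Z)))))))))))
  →21  S(S(S(S(S(S(S(S(add(add(Z, Z), add(Z, Z))))))))))
  →22  S(S(S(S(S(S(S(S(add(Z, add(Z, Z))))))))))
  →23  S(S(S(S(S(S(S(S(add(Z, Z)))))))))
  →24  S^8(Z)

Term B:
  start: add(add(mul(SSSZ, SSZ), SSZ), Z)
  →1  add(add(add(SSZ, mul(SSZ, SSZ)), SSZ), Z)
  →2  add(add(S(add(SZ, mul(SSZ, SSZ))), SSZ), Z)
  →3  add(S(add(add(SZ, mul(SSZ, SSZ)), SSZ)), Z)
  →4  S(add(add(add(SZ, mul(SSZ, SSZ)), SSZ), Z))
  →5  S(add(add(S(add(Z, mul(SSZ, SSZ))), SSZ), Z))
  →6  S(add(S(add(add(Z, mul(SSZ, SSZ)), SSZ)), Z))
  →7  S(S(add(add(add(Z, mul(SSZ, SSZ)), SSZ), Z)))
  →8  S(S(add(add(mul(SSZ, SSZ), SSZ), Z)))
  →9  S(S(add(add(add(SSZ, mul(SZ, SSZ)), SSZ), Z)))
  →10  S(S(add(add(S(add(SZ, mul(SZ, SSZ))), SSZ), Z)))
  →11  S(S(add(S(add(add(SZ, mul(SZ, SSZ)), SSZ)), Z)))
  →12  S(S(S(add(add(add(SZ, mul(SZ, SSZ)), SSZ), Z))))
  →13  S(S(S(add(add(S(add(Z, mul(SZ, SSZ))), SSZ), Z))))
  →14  S(S(S(add(S(add(add(Z, mul(SZ, SSZ)), SSZ)), Z))))
  →15  S(S(S(S(add(add(add(Z, mul(SZ, SSZ)), SSZ), Z)))))
  →16  S(S(S(S(add(add(mul(SZ, SSZ), SSZ), Z)))))
  →17  S(S(S(S(add(add(add(SSZ, mul(Z, SSZ)), SSZ), Z)))))
  →18  S(S(S(S(add(add(S(add(SZ, mul(Z, SSZ))), SSZ), Z)))))
  →19  S(S(S(S(add(S(add(add(SZ, mul(Z, SSZ)), SSZ)), Z)))))
  →20  S(S(S(S(S(add(add(add(SZ, mul(Z, SSZ)), SSZ), Z))))))
  →21  S(S(S(S(S(add(add(S(add(Z, mul(Z, SSZ))), SSZ), Z))))))
  →22  S(S(S(S(S(add(S(add(add(Z, mul(Z, SSZ)), SSZ)), Z))))))
  →23  S(S(S(S(S(S(add(add(add(Z, mul(Z, SSZ)), SSZ), Z)))))))
  →24  S(S(S(S(S(S(add(add(mul(Z, SSZ), SSZ), Z)))))))
  →25  S(S(S(S(S(S(add(add(Z, SSZ), Z)))))))
  →26  S(S(S(S(S(S(add(SSZ, Z)))))))
  →27  S(S(S(S(S(S(S(add(SZ, Z))))))))
  →28  S(S(S(S(S(S(S(S(add(Z, Z)))))))))
  →29  S^8(Z)

Answer: SAME — A ⇓ S^8(Z), B ⇓ S^8(Z)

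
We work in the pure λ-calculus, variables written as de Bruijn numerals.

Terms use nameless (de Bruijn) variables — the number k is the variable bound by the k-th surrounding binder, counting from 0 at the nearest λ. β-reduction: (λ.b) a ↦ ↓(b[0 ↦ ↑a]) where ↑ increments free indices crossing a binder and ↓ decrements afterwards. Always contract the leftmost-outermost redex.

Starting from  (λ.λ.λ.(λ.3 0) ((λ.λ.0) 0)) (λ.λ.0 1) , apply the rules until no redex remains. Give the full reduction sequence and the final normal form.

  start: (λ.λ.λ.(λ.3 0) ((λ.λ.0) 0)) (λ.λ.0 1)
  [1] λ.λ.(λ.(λ.λ.0 1) 0) ((λ.λ.0) 0)
  [2] λ.λ.(λ.λ.0 1) ((λ.λ.0) 0)
  [3] λ.λ.λ.0 ((λ.λ.0) 1)
  [4] λ.λ.λ.0 (λ.0)

Answer: normal form = λ.λ.λ.0 (λ.0)  (in 4 steps)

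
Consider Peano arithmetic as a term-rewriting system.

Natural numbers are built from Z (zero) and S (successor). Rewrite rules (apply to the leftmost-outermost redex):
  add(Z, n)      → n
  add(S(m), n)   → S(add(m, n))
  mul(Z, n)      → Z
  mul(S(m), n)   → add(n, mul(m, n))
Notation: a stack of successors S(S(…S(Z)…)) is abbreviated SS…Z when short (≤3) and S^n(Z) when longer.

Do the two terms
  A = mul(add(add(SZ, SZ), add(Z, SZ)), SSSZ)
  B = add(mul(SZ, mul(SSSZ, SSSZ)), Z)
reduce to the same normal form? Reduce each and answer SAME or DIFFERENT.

Term A:
  start: mul(add(add(SZ, SZ), add(Z, SZ)), SSSZ)
  →1  mul(add(S(add(Z, SZ)), add(Z, SZ)), SSSZ)
  →2  mul(S(add(add(Z, SZ), add(Z, SZ))), SSSZ)
  →3  add(SSSZ, mul(add(add(Z, SZ), add(Z, SZ)), SSSZ))
  →4  S(add(SSZ, mul(add(add(Z, SZ), add(Z, SZ)), SSSZ)))
  →5  S(S(add(SZ, mul(add(add(Z, SZ), add(Z, SZ)), SSSZ))))
  →6  S(S(S(add(Z, mul(add(add(Z, SZ), add(Z, SZ)), SSSZ)))))
  →7  S(S(S(mul(add(add(Z, SZ), add(Z, SZ)), SSSZ))))
  →8  S(S(S(mul(add(SZ, add(Z, SZ)), SSSZ))))
  →9  S(S(S(mul(S(add(Z, add(Z, SZ))), SSSZ))))
  →10  S(S(S(add(SSSZ, mul(add(Z, add(Z, SZ)), SSSZ)))))
  →11  S(S(S(S(add(SSZ, mul(add(Z, add(Z, SZ)), SSSZ))))))
  →12  S(S(S(S(S(add(SZ, mul(add(Z, add(Z, SZ)), SSSZ)))))))
  →13  S(S(S(S(S(S(add(Z, mul(add(Z, add(Z, SZ)), SSSZ))))))))
  →14  S(S(S(S(S(S(mul(add(Z, add(Z, SZ)), SSSZ)))))))
  →15  S(S(S(S(S(S(mul(add(Z, SZ), SSSZ)))))))
  →16  S(S(S(S(S(S(mul(SZ, SSSZ)))))))
  →17  S(S(S(S(S(S(add(SSSZ, mul(Z, SSSZ))))))))
  →18  S(S(S(S(S(S(S(add(SSZ, mul(Z, SSSZ)))))))))
  →19  S(S(S(S(S(S(S(S(add(SZ, mul(Z, SSSZ))))))))))
  →20  S(S(S(S(S(S(S(S(S(add(Z, mul(Z, SSSZ)))))))))))
  →21  S(S(S(S(S(S(S(S(S(mul(Z, SSSZ))))))))))
  →22  S^9(Z)

Term B:
  start: add(mul(SZ, mul(SSSZ, SSSZ)), Z)
  →1  add(add(mul(SSSZ, SSSZ), mul(Z, mul(SSSZ, SSSZ))), Z)
  →2  add(add(add(SSSZ, mul(SSZ, SSSZ)), mul(Z, mul(SSSZ, SSSZ))), Z)
  →3  add(add(S(add(SSZ, mul(SSZ, SSSZ))), mul(Z, mul(SSSZ, SSSZ))), Z)
  →4  add(S(add(add(SSZ, mul(SSZ, SSSZ)), mul(Z, mul(SSSZ, SSSZ)))), Z)
  →5  S(add(add(add(SSZ, mul(SSZ, SSSZ)), mul(Z, mul(SSSZ, SSSZ))), Z))
  →6  S(add(add(S(add(SZ, mul(SSZ, SSSZ))), mul(Z, mul(SSSZ, SSSZ))), Z))
  →7  S(add(S(add(add(SZ, mul(SSZ, SSSZ)), mul(Z, mul(SSSZ, SSSZ)))), Z))
  →8  S(S(add(add(add(SZ, mul(SSZ, SSSZ)), mul(Z, mul(SSSZ, SSSZ))), Z)))
  →9  S(S(add(add(S(add(Z, mul(SSZ, SSSZ))), mul(Z, mul(SSSZ, SSSZ))), Z)))
  →10  S(S(add(S(add(add(Z, mul(SSZ, SSSZ)), mul(Z, mul(SSSZ, SSSZ)))), Z)))
  →11  S(S(S(add(add(add(Z, mul(SSZ, SSSZ)), mul(Z, mul(SSSZ, SSSZ))), Z))))
  →12  S(S(S(add(add(mul(SSZ, SSSZ), mul(Z, mul(SSSZ, SSSZ))), Z))))
  →13  S(S(S(add(add(add(SSSZ, mul(SZ, SSSZ)), mul(Z, mul(SSSZ, SSSZ))), Z))))
  →14  S(S(S(add(add(S(add(SSZ, mul(SZ, SSSZ))), mul(Z, mul(SSSZ, SSSZ))), Z))))
  →15  S(S(S(add(S(add(add(SSZ, mul(SZ, SSSZ)), mul(Z, mul(SSSZ, SSSZ)))), Z))))
  →16  S(S(S(S(add(add(add(SSZ, mul(SZ, SSSZ)), mul(Z, mul(SSSZ, SSSZ))), Z)))))
  →17  S(S(S(S(add(add(S(add(SZ, mul(SZ, SSSZ))), mul(Z, mul(SSSZ, SSSZ))), Z)))))
  →18  S(S(S(S(add(S(add(add(SZ, mul(SZ, SSSZ)), mul(Z, mul(SSSZ, SSSZ)))), Z)))))
  →19  S(S(S(S(S(add(add(add(SZ, mul(SZ, SSSZ)), mul(Z, mul(SSSZ, SSSZ))), Z))))))
  →20  S(S(S(S(S(add(add(S(add(Z, mul(SZ, SSSZ))), mul(Z, mul(SSSZ, SSSZ))), Z))))))
  →21  S(S(S(S(S(add(S(add(add(Z, mul(SZ, SSSZ)), mul(Z, mul(SSSZ, SSSZ)))), Z))))))
  →22  S(S(S(S(S(S(add(add(add(Z, mul(SZ, SSSZ)), mul(Z, mul(SSSZ, SSSZ))), Z)))))))
  →23  S(S(S(S(S(S(add(add(mul(SZ, SSSZ), mul(Z, mul(SSSZ, SSSZ))), Z)))))))
  →24  S(S(S(S(S(S(add(add(add(SSSZ, mul(Z, SSSZ)), mul(Z, mul(SSSZ, SSSZ))), Z)))))))
  →25  S(S(S(S(S(S(add(add(S(add(SSZ, mul(Z, SSSZ))), mul(Z, mul(SSSZ, SSSZ))), Z)))))))
  →26  S(S(S(S(S(S(add(S(add(add(SSZ, mul(Z, SSSZ)), mul(Z, mul(SSSZ, SSSZ)))), Z)))))))
  →27  S(S(S(S(S(S(S(add(add(add(SSZ, mul(Z, SSSZ)), mul(Z, mul(SSSZ, SSSZ))), Z))))))))
  →28  S(S(S(S(S(S(S(add(add(S(add(SZ, mul(Z, SSSZ))), mul(Z, mul(SSSZ, SSSZ))), Z))))))))
  →29  S(S(S(S(S(S(S(add(S(add(add(SZ, mul(Z, SSSZ)), mul(Z, mul(SSSZ, SSSZ)))), Z))))))))
  →30  S(S(S(S(S(S(S(S(add(add(add(SZ, mul(Z, SSSZ)), mul(Z, mul(SSSZ, SSSZ))), Z)))))))))
  →31  S(S(S(S(S(S(S(S(add(add(S(add(Z, mul(Z, SSSZ))), mul(Z, mul(SSSZ, SSSZ))), Z)))))))))
  →32  S(S(S(S(S(S(S(S(add(S(add(add(Z, mul(Z, SSSZ)), mul(Z, mul(SSSZ, SSSZ)))), Z)))))))))
  →33  S(S(S(S(S(S(S(S(S(add(add(add(Z, mul(Z, SSSZ)), mul(Z, mul(SSSZ, SSSZ))), Z))))))))))
  →34  S(S(S(S(S(S(S(S(S(add(add(mul(Z, SSSZ), mul(Z, mul(SSSZ, SSSZ))), Z))))))))))
  →35  S(S(S(S(S(S(S(S(S(add(add(Z, mul(Z, mul(SSSZ, SSSZ))), Z))))))))))
  →36  S(S(S(S(S(S(S(S(S(add(mul(Z, mul(SSSZ, SSSZ)), Z))))))))))
  →37  S(S(S(S(S(S(S(S(S(add(Z, Z))))))))))
  →38  S^9(Z)

Answer: SAME — A ⇓ S^9(Z), B ⇓ S^9(Z)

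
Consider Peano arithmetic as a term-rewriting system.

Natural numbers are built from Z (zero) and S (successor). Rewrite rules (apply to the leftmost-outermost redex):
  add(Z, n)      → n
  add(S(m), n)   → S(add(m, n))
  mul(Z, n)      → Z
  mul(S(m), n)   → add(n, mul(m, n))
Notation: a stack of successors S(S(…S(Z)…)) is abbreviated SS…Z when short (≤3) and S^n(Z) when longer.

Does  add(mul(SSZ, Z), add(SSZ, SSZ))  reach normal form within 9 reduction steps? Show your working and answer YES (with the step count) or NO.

  start: add(mul(SSZ, Z), add(SSZ, SSZ))
  step 1: add(add(Z, mul(SZ, Z)), add(SSZ, SSZ))
  step 2: add(mul(SZ, Z), add(SSZ, SSZ))
  step 3: add(add(Z, mul(Z, Z)), add(SSZ, SSZ))
  step 4: add(mul(Z, Z), add(SSZ, SSZ))
  step 5: add(Z, add(SSZ, SSZ))
  step 6: add(SSZ, SSZ)
  step 7: S(add(SZ, SSZ))
  step 8: S(S(add(Z, SSZ)))
  step 9: S^4(Z)

Answer: YES — reaches normal form S^4(Z) in 9 ≤ 9 steps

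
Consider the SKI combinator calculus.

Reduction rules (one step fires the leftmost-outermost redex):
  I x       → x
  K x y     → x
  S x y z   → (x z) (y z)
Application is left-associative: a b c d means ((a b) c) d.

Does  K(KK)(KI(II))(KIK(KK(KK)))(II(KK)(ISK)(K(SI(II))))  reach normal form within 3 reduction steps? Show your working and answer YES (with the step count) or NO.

Answer: NO — after 3 steps the term is K(I(KK)(ISK)(K(SI(II)))), not yet normal

Reduction:
  start: K(KK)(KI(II))(KIK(KK(KK)))(II(KK)(ISK)(K(SI(II))))
  step 1: KK(KIK(KK(KK)))(II(KK)(ISK)(K(SI(II))))
  step 2: K(II(KK)(ISK)(K(SI(II))))
  step 3: K(I(KK)(ISK)(K(SI(II))))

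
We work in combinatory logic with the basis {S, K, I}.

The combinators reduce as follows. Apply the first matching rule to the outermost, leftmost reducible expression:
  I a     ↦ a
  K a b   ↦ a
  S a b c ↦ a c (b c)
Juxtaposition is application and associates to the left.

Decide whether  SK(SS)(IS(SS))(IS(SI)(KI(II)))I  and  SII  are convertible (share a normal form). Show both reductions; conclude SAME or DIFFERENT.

Term A:
  start: SK(SS)(IS(SS))(IS(SI)(KI(II)))I
  →1  K(IS(SS))(SS(IS(SS)))(IS(SI)(KI(II)))I
  →2  IS(SS)(IS(SI)(KI(II)))I
  →3  S(SS)(IS(SI)(KI(II)))I
  →4  SSI(IS(SI)(KI(II))I)
  →5  S(IS(SI)(KI(II))I)(I(IS(SI)(KI(II))I))
  →6  S(S(SI)(KI(II))I)(I(IS(SI)(KI(II))I))
  →7  S(SII(KI(II)I))(I(IS(SI)(KI(II))I))
  →8  S(I(KI(II)I)(I(KI(II)I)))(I(IS(SI)(KI(II))I))
  →9  S(KI(II)I(I(KI(II)I)))(I(IS(SI)(KI(II))I))
  →10  S(II(I(KI(II)I)))(I(IS(SI)(KI(II))I))
  →11  S(I(I(KI(II)I)))(I(IS(SI)(KI(II))I))
  →12  S(I(KI(II)I))(I(IS(SI)(KI(II))I))
  →13  S(KI(II)I)(I(IS(SI)(KI(II))I))
  →14  S(II)(I(IS(SI)(KI(II))I))
  →15  SI(I(IS(SI)(KI(II))I))
  →16  SI(IS(SI)(KI(II))I)
  →17  SI(S(SI)(KI(II))I)
  →18  SI(SII(KI(II)I))
  →19  SI(I(KI(II)I)(I(KI(II)I)))
  →20  SI(KI(II)I(I(KI(II)I)))
  →21  SI(II(I(KI(II)I)))
  →22  SI(I(I(KI(II)I)))
  →23  SI(I(KI(II)I))
  →24  SI(KI(II)I)
  →25  SI(II)
  →26  SII

Term B:
  start: SII

Answer: SAME — A ⇓ SII, B ⇓ SII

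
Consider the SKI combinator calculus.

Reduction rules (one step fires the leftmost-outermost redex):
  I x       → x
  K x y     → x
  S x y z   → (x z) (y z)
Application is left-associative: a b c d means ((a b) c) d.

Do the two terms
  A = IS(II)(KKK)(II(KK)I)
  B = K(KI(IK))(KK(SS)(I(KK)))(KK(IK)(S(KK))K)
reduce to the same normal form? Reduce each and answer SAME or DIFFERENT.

Term A:
  start: IS(II)(KKK)(II(KK)I)
  →1  S(II)(KKK)(II(KK)I)
  →2  II(II(KK)I)(KKK(II(KK)I))
  →3  I(II(KK)I)(KKK(II(KK)I))
  →4  II(KK)I(KKK(II(KK)I))
  →5  I(KK)I(KKK(II(KK)I))
  →6  KKI(KKK(II(KK)I))
  →7  K(KKK(II(KK)I))
  →8  K(K(II(KK)I))
  →9  K(K(I(KK)I))
  →10  K(K(KKI))
  →11  K(KK)

Term B:
  start: K(KI(IK))(KK(SS)(I(KK)))(KK(IK)(S(KK))K)
  →1  KI(IK)(KK(IK)(S(KK))K)
  →2  I(KK(IK)(S(KK))K)
  →3  KK(IK)(S(KK))K
  →4  K(S(KK))K
  →5  S(KK)

Answer: DIFFERENT — A ⇓ K(KK), B ⇓ S(KK)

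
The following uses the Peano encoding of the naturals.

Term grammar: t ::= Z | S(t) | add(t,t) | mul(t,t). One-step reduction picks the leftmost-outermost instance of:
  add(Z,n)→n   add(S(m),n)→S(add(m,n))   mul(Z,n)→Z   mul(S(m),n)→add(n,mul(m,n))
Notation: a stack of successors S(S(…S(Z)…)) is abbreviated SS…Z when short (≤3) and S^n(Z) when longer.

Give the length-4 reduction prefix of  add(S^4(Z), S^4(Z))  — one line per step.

  start: add(S^4(Z), S^4(Z))
  →1  S(add(SSSZ, S^4(Z)))
  →2  S(S(add(SSZ, S^4(Z))))
  →3  S(S(S(add(SZ, S^4(Z)))))
  →4  S(S(S(S(add(Z, S^4(Z))))))

Answer: after 4 steps: S(S(S(S(add(Z, S^4(Z))))))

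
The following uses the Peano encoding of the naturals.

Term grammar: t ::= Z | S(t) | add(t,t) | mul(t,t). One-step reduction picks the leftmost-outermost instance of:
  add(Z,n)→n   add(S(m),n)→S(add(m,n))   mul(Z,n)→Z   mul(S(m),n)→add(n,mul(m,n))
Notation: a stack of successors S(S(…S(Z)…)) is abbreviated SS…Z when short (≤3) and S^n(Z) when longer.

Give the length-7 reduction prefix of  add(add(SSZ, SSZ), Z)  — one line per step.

  start: add(add(SSZ, SSZ), Z)
  →1  add(S(add(SZ, SSZ)), Z)
  →2  S(add(add(SZ, SSZ), Z))
  →3  S(add(S(add(Z, SSZ)), Z))
  →4  S(S(add(add(Z, SSZ), Z)))
  →5  S(S(add(SSZ, Z)))
  →6  S(S(S(add(SZ, Z))))
  →7  S(S(S(S(add(Z, Z)))))

Answer: after 7 steps: S(S(S(S(add(Z, Z)))))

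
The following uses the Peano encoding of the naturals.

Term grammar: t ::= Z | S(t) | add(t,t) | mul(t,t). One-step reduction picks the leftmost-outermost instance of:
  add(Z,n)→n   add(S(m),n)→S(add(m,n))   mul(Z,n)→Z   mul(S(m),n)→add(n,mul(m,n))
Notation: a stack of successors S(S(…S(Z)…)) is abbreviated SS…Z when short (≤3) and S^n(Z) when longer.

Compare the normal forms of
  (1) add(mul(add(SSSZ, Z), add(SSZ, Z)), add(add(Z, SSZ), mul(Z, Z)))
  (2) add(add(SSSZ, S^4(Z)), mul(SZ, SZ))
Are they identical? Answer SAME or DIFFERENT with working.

Answer: SAME — A ⇓ S^8(Z), B ⇓ S^8(Z)

Reduction:
Term A:
  start: add(mul(add(SSSZ, Z), add(SSZ, Z)), add(add(Z, SSZ), mul(Z, Z)))
  →1  add(mul(S(add(SSZ, Z)), add(SSZ, Z)), add(add(Z, SSZ), mul(Z, Z)))
  →2  add(add(add(SSZ, Z), mul(add(SSZ, Z), add(SSZ, Z))), add(add(Z, SSZ), mul(Z, Z)))
  →3  add(add(S(add(SZ, Z)), mul(add(SSZ, Z), add(SSZ, Z))), add(add(Z, SSZ), mul(Z, Z)))
  →4  add(S(add(add(SZ, Z), mul(add(SSZ, Z), add(SSZ, Z)))), add(add(Z, SSZ), mul(Z, Z)))
  →5  S(add(add(add(SZ, Z), mul(add(SSZ, Z), add(SSZ, Z))), add(add(Z, SSZ), mul(Z, Z))))
  →6  S(add(add(S(add(Z, Z)), mul(add(SSZ, Z), add(SSZ, Z))), add(add(Z, SSZ), mul(Z, Z))))
  →7  S(add(S(add(add(Z, Z), mul(add(SSZ, Z), add(SSZ, Z)))), add(add(Z, SSZ), mul(Z, Z))))
  →8  S(S(add(add(add(Z, Z), mul(add(SSZ, Z), add(SSZ, Z))), add(add(Z, SSZ), mul(Z, Z)))))
  →9  S(S(add(add(Z, mul(add(SSZ, Z), add(SSZ, Z))), add(add(Z, SSZ), mul(Z, Z)))))
  →10  S(S(add(mul(add(SSZ, Z), add(SSZ, Z)), add(add(Z, SSZ), mul(Z, Z)))))
  →11  S(S(add(mul(S(add(SZ, Z)), add(SSZ, Z)), add(add(Z, SSZ), mul(Z, Z)))))
  →12  S(S(add(add(add(SSZ, Z), mul(add(SZ, Z), add(SSZ, Z))), add(add(Z, SSZ), mul(Z, Z)))))
  →13  S(S(add(add(S(add(SZ, Z)), mul(add(SZ, Z), add(SSZ, Z))), add(add(Z, SSZ), mul(Z, Z)))))
  →14  S(S(add(S(add(add(SZ, Z), mul(add(SZ, Z), add(SSZ, Z)))), add(add(Z, SSZ), mul(Z, Z)))))
  →15  S(S(S(add(add(add(SZ, Z), mul(add(SZ, Z), add(SSZ, Z))), add(add(Z, SSZ), mul(Z, Z))))))
  →16  S(S(S(add(add(S(add(Z, Z)), mul(add(SZ, Z), add(SSZ, Z))), add(add(Z, SSZ), mul(Z, Z))))))
  →17  S(S(S(add(S(add(add(Z, Z), mul(add(SZ, Z), add(SSZ, Z)))), add(add(Z, SSZ), mul(Z, Z))))))
  →18  S(S(S(S(add(add(add(Z, Z), mul(add(SZ, Z), add(SSZ, Z))), add(add(Z, SSZ), mul(Z, Z)))))))
  →19  S(S(S(S(add(add(Z, mul(add(SZ, Z), add(SSZ, Z))), add(add(Z, SSZ), mul(Z, Z)))))))
  →20  S(S(S(S(add(mul(add(SZ, Z), add(SSZ, Z)), add(add(Z, SSZ), mul(Z, Z)))))))
  →21  S(S(S(S(add(mul(S(add(Z, Z)), add(SSZ, Z)), add(add(Z, SSZ), mul(Z, Z)))))))
  →22  S(S(S(S(add(add(add(SSZ, Z), mul(add(Z, Z), add(SSZ, Z))), add(add(Z, SSZ), mul(Z, Z)))))))
  →23  S(S(S(S(add(add(S(add(SZ, Z)), mul(add(Z, Z), add(SSZ, Z))), add(add(Z, SSZ), mul(Z, Z)))))))
  →24  S(S(S(S(add(S(add(add(SZ, Z), mul(add(Z, Z), add(SSZ, Z)))), add(add(Z, SSZ), mul(Z, Z)))))))
  →25  S(S(S(S(S(add(add(add(SZ, Z), mul(add(Z, Z), add(SSZ, Z))), add(add(Z, SSZ), mul(Z, Z))))))))
  →26  S(S(S(S(S(add(add(S(add(Z, Z)), mul(add(Z, Z), add(SSZ, Z))), add(add(Z, SSZ), mul(Z, Z))))))))
  →27  S(S(S(S(S(add(S(add(add(Z, Z), mul(add(Z, Z), add(SSZ, Z)))), add(add(Z, SSZ), mul(Z, Z))))))))
  →28  S(S(S(S(S(S(add(add(add(Z, Z), mul(add(Z, Z), add(SSZ, Z))), add(add(Z, SSZ), mul(Z, Z)))))))))
  →29  S(S(S(S(S(S(add(add(Z, mul(add(Z, Z), add(SSZ, Z))), add(add(Z, SSZ), mul(Z, Z)))))))))
  →30  S(S(S(S(S(S(add(mul(add(Z, Z), add(SSZ, Z)), add(add(Z, SSZ), mul(Z, Z)))))))))
  →31  S(S(S(S(S(S(add(mul(Z, add(SSZ, Z)), add(add(Z, SSZ), mul(Z, Z)))))))))
  →32  S(S(S(S(S(S(add(Z, add(add(Z, SSZ), mul(Z, Z)))))))))
  →33  S(S(S(S(S(S(add(add(Z, SSZ), mul(Z, Z))))))))
  →34  S(S(S(S(S(S(add(SSZ, mul(Z, Z))))))))
  →35  S(S(S(S(S(S(S(add(SZ, mul(Z, Z)))))))))
  →36  S(S(S(S(S(S(S(S(add(Z, mul(Z, Z))))))))))
  →37  S(S(S(S(S(S(S(S(mul(Z, Z)))))))))
  →38  S^8(Z)

Term B:
  start: add(add(SSSZ, S^4(Z)), mul(SZ, SZ))
  →1  add(S(add(SSZ, S^4(Z))), mul(SZ, SZ))
  →2  S(add(add(SSZ, S^4(Z)), mul(SZ, SZ)))
  →3  S(add(S(add(SZ, S^4(Z))), mul(SZ, SZ)))
  →4  S(S(add(add(SZ, S^4(Z)), mul(SZ, SZ))))
  →5  S(S(add(S(add(Z, S^4(Z))), mul(SZ, SZ))))
  →6  S(S(S(add(add(Z, S^4(Z)), mul(SZ, SZ)))))
  →7  S(S(S(add(S^4(Z), mul(SZ, SZ)))))
  →8  S(S(S(S(add(SSSZ, mul(SZ, SZ))))))
  →9  S(S(S(S(S(add(SSZ, mul(SZ, SZ)))))))
  →10  S(S(S(S(S(S(add(SZ, mul(SZ, SZ))))))))
  →11  S(S(S(S(S(S(S(add(Z, mul(SZ, SZ)))))))))
  →12  S(S(S(S(S(S(S(mul(SZ, SZ))))))))
  →13  S(S(S(S(S(S(S(add(SZ, mul(Z, SZ)))))))))
  →14  S(S(S(S(S(S(S(S(add(Z, mul(Z, SZ))))))))))
  →15  S(S(S(S(S(S(S(S(mul(Z, SZ)))))))))
  →16  S^8(Z)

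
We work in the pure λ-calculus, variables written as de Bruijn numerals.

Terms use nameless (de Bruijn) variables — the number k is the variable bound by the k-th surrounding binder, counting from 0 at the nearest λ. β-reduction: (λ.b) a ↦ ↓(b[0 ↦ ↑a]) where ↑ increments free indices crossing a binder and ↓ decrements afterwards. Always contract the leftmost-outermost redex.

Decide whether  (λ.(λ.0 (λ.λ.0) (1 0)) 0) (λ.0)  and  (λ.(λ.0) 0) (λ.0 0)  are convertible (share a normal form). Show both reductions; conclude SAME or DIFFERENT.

Term A:
  start: (λ.(λ.0 (λ.λ.0) (1 0)) 0) (λ.0)
  [1] (λ.0 (λ.λ.0) ((λ.0) 0)) (λ.0)
  [2] (λ.0) (λ.λ.0) ((λ.0) (λ.0))
  [3] (λ.λ.0) ((λ.0) (λ.0))
  [4] λ.0

Term B:
  start: (λ.(λ.0) 0) (λ.0 0)
  [1] (λ.0) (λ.0 0)
  [2] λ.0 0

Answer: DIFFERENT — A ⇓ λ.0, B ⇓ λ.0 0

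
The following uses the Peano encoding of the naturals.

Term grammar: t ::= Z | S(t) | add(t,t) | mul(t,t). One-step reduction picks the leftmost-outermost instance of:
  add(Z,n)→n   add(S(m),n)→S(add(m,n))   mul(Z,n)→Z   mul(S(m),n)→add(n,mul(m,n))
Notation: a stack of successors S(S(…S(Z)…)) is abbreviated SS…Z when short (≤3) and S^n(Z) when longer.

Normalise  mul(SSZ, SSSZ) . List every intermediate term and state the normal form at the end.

Answer: normal form = S^6(Z)  (in 11 steps)

Reduction:
  start: mul(SSZ, SSSZ)
  →1  add(SSSZ, mul(SZ, SSSZ))
  →2  S(add(SSZ, mul(SZ, SSSZ)))
  →3  S(S(add(SZ, mul(SZ, SSSZ))))
  →4  S(S(S(add(Z, mul(SZ, SSSZ)))))
  →5  S(S(S(mul(SZ, SSSZ))))
  →6  S(S(S(add(SSSZ, mul(Z, SSSZ)))))
  →7  S(S(S(S(add(SSZ, mul(Z, SSSZ))))))
  →8  S(S(S(S(S(add(SZ, mul(Z, SSSZ)))))))
  →9  S(S(S(S(S(S(add(Z, mul(Z, SSSZ))))))))
  →10  S(S(S(S(S(S(mul(Z, SSSZ)))))))
  →11  S^6(Z)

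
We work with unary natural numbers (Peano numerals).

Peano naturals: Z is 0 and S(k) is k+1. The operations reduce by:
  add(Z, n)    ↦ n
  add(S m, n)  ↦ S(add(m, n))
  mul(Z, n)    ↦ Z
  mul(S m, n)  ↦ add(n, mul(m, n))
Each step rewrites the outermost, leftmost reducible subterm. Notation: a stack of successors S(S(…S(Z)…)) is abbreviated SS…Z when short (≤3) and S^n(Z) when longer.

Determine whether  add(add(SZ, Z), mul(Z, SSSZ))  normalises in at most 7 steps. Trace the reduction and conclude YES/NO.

  start: add(add(SZ, Z), mul(Z, SSSZ))
  →1  add(S(add(Z, Z)), mul(Z, SSSZ))
  →2  S(add(add(Z, Z), mul(Z, SSSZ)))
  →3  S(add(Z, mul(Z, SSSZ)))
  →4  S(mul(Z, SSSZ))
  →5  SZ

Answer: YES — reaches normal form SZ in 5 ≤ 7 steps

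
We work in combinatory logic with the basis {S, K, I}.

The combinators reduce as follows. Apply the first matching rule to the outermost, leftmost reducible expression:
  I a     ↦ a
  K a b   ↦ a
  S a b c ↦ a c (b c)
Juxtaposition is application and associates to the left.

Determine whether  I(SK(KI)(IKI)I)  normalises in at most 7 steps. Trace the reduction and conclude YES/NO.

  start: I(SK(KI)(IKI)I)
  →1  SK(KI)(IKI)I
  →2  K(IKI)(KI(IKI))I
  →3  IKII
  →4  KII
  →5  I

Answer: YES — reaches normal form I in 5 ≤ 7 steps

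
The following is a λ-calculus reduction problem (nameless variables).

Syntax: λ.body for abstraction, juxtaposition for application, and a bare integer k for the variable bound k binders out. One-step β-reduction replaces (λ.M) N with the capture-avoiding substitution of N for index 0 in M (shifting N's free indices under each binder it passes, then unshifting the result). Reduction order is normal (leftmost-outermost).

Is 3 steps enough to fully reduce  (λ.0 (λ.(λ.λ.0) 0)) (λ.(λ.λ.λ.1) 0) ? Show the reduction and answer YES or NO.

Answer: YES — reaches normal form λ.λ.1 in 3 ≤ 3 steps

Reduction:
  start: (λ.0 (λ.(λ.λ.0) 0)) (λ.(λ.λ.λ.1) 0)
  [1] (λ.(λ.λ.λ.1) 0) (λ.(λ.λ.0) 0)
  [2] (λ.λ.λ.1) (λ.(λ.λ.0) 0)
  [3] λ.λ.1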